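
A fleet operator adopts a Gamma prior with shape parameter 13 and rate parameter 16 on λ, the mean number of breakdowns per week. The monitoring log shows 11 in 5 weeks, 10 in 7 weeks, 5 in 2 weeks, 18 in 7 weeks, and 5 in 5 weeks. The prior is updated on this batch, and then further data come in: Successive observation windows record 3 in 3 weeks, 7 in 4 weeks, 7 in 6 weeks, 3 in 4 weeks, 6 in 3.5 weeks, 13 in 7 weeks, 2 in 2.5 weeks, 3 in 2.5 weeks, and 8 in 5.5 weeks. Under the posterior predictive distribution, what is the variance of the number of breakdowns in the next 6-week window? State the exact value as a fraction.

Total count: 11 + 10 + 5 + 18 + 5 = 49.
Total exposure: 5 + 7 + 2 + 7 + 5 = 26 weeks.
After the first batch: Gamma(13 + 49, 16 + 26) = Gamma(62, 42).
Total count: 3 + 7 + 7 + 3 + 6 + 13 + 2 + 3 + 8 = 52.
Total exposure: 3 + 4 + 6 + 4 + 3.5 + 7 + 2.5 + 2.5 + 5.5 = 38 weeks.
After the second batch: Gamma(62 + 52, 42 + 38) = Gamma(114, 80).
The posterior predictive for a window of length T is Negative Binomial with variance T·α'·(β'+T)/β'² = 6·114·86/6400 = 7353/800.

7353/800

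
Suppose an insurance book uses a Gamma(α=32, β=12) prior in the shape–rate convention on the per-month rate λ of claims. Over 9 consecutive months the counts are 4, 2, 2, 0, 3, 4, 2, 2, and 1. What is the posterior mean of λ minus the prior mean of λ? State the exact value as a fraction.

Total count: 4 + 2 + 2 + 0 + 3 + 4 + 2 + 2 + 1 = 20.
Total exposure: 9 months.
Posterior: α' = 32 + 20 = 52, β' = 12 + 9 = 21.
Posterior mean = 52/21 = 52/21; prior mean = 32/12 = 8/3. Difference = 52/21 − 8/3 = -4/21.

-4/21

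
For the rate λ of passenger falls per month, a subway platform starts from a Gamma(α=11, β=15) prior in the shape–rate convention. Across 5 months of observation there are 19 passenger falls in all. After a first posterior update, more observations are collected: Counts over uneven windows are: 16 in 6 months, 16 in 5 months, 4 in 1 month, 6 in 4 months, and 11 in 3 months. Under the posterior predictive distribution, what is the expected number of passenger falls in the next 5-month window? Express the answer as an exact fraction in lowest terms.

Total count 19 over total exposure 5 months.
After the first batch: Gamma(11 + 19, 15 + 5) = Gamma(30, 20).
Total count: 16 + 16 + 4 + 6 + 11 = 53.
Total exposure: 6 + 5 + 1 + 4 + 3 = 19 months.
After the second batch: Gamma(30 + 53, 20 + 19) = Gamma(83, 39).
Predictive mean over a 5-month window = T·E[λ|data] = 5·83/39 = 415/39.

415/39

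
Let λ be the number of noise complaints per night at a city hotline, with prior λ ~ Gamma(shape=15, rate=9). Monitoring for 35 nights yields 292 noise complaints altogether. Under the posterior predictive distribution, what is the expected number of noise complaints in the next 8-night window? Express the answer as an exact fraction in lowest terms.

Total count 292 over total exposure 35 nights.
Posterior: α' = 15 + 292 = 307, β' = 9 + 35 = 44.
Predictive mean over an 8-night window = T·E[λ|data] = 8·307/44 = 614/11.

614/11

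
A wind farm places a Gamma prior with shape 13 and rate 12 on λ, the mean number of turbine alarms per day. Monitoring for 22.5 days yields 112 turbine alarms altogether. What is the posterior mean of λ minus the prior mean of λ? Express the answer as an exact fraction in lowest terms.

701/276

Total count 112 over total exposure 22.5 days.
Conjugate update: add total count to the shape and total exposure to the rate, giving Gamma(125, 69/2).
Posterior mean = 125/(69/2) = 250/69; prior mean = 13/12 = 13/12. Difference = 250/69 − 13/12 = 701/276.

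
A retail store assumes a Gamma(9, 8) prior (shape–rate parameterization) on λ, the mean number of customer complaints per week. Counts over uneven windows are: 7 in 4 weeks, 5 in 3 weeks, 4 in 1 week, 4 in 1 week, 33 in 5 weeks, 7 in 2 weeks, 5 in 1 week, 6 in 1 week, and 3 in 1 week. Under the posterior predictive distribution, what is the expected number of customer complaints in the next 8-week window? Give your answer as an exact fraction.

Total count: 7 + 5 + 4 + 4 + 33 + 7 + 5 + 6 + 3 = 74.
Total exposure: 4 + 3 + 1 + 1 + 5 + 2 + 1 + 1 + 1 = 19 weeks.
Posterior: α' = 9 + 74 = 83, β' = 8 + 19 = 27.
Predictive mean over an 8-week window = T·E[λ|data] = 8·83/27 = 664/27.

664/27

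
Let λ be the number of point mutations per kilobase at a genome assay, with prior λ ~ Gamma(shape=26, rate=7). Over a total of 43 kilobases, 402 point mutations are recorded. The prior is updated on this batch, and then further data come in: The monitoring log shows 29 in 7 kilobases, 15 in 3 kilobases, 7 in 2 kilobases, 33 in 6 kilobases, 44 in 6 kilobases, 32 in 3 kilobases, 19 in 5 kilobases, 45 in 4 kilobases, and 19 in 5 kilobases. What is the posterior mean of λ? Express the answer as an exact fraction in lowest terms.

Total count 402 over total exposure 43 kilobases.
After the first batch: Gamma(26 + 402, 7 + 43) = Gamma(428, 50).
Total count: 29 + 15 + 7 + 33 + 44 + 32 + 19 + 45 + 19 = 243.
Total exposure: 7 + 3 + 2 + 6 + 6 + 3 + 5 + 4 + 5 = 41 kilobases.
After the second batch: Gamma(428 + 243, 50 + 41) = Gamma(671, 91).
Posterior mean = α'/β' = 671/91.

671/91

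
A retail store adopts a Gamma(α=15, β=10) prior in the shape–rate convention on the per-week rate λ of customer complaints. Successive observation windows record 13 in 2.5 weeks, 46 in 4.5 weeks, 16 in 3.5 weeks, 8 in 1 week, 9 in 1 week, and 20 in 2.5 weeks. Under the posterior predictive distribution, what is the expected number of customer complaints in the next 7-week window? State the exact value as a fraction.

Total count: 13 + 46 + 16 + 8 + 9 + 20 = 112.
Total exposure: 2.5 + 4.5 + 3.5 + 1 + 1 + 2.5 = 15 weeks.
Conjugate update: add total count to the shape and total exposure to the rate, giving Gamma(127, 25).
Predictive mean over a 7-week window = T·E[λ|data] = 7·127/25 = 889/25.

889/25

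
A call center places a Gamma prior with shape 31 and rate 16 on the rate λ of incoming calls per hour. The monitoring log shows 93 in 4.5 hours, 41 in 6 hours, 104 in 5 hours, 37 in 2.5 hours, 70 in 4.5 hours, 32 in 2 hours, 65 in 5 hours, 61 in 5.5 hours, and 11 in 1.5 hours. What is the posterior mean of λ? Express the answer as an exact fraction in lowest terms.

Total count: 93 + 41 + 104 + 37 + 70 + 32 + 65 + 61 + 11 = 514.
Total exposure: 4.5 + 6 + 5 + 2.5 + 4.5 + 2 + 5 + 5.5 + 1.5 = 36.5 hours.
Gamma(α, β) with Poisson data over total exposure Σt gives posterior Gamma(α+Σx, β+Σt) = Gamma(545, 105/2).
Posterior mean = α'/β' = 545/(105/2) = 218/21.

218/21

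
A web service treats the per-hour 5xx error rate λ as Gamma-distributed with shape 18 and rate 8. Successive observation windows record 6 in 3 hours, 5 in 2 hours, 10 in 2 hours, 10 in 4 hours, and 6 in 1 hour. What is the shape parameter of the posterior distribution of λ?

Total count: 6 + 5 + 10 + 10 + 6 = 37.
Total exposure: 3 + 2 + 2 + 4 + 1 = 12 hours.
Conjugate update: add total count to the shape and total exposure to the rate, giving Gamma(55, 20).

55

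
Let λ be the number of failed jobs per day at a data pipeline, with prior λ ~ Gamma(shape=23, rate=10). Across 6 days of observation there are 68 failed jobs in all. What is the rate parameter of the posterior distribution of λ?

16

Total count 68 over total exposure 6 days.
By Gamma–Poisson conjugacy, the posterior is Gamma(α + Σx, β + Σt) = Gamma(23 + 68, 10 + 6) = Gamma(91, 16).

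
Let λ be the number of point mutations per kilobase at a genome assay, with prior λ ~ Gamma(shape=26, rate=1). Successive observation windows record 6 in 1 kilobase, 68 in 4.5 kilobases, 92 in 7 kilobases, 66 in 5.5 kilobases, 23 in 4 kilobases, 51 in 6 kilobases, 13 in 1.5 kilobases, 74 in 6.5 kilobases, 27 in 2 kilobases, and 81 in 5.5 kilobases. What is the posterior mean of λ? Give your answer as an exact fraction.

1054/89

Total count: 6 + 68 + 92 + 66 + 23 + 51 + 13 + 74 + 27 + 81 = 501.
Total exposure: 1 + 4.5 + 7 + 5.5 + 4 + 6 + 1.5 + 6.5 + 2 + 5.5 = 43.5 kilobases.
The Gamma prior is conjugate for the Poisson rate, so λ | data ~ Gamma(26+501, 1+43.5) = Gamma(527, 89/2).
Posterior mean = α'/β' = 527/(89/2) = 1054/89.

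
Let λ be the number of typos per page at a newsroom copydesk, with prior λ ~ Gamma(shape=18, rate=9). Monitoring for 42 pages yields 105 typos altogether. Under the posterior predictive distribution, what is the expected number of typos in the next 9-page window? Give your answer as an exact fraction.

369/17

Total count 105 over total exposure 42 pages.
By Gamma–Poisson conjugacy, the posterior is Gamma(α + Σx, β + Σt) = Gamma(18 + 105, 9 + 42) = Gamma(123, 51).
Predictive mean over a 9-page window = T·E[λ|data] = 9·123/51 = 369/17.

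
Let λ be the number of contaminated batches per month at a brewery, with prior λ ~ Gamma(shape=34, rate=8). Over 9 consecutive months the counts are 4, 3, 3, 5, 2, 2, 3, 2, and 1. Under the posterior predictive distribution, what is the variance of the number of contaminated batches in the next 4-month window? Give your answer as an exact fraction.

4956/289

Total count: 4 + 3 + 3 + 5 + 2 + 2 + 3 + 2 + 1 = 25.
Total exposure: 9 months.
Posterior: α' = 34 + 25 = 59, β' = 8 + 9 = 17.
The posterior predictive for a window of length T is Negative Binomial with variance T·α'·(β'+T)/β'² = 4·59·21/289 = 4956/289.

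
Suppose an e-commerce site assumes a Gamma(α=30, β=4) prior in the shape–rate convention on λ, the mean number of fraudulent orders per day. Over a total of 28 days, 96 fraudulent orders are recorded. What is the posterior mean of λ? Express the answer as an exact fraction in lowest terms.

63/16

Total count 96 over total exposure 28 days.
Gamma(α, β) with Poisson data over total exposure Σt gives posterior Gamma(α+Σx, β+Σt) = Gamma(126, 32).
Posterior mean = α'/β' = 126/32 = 63/16.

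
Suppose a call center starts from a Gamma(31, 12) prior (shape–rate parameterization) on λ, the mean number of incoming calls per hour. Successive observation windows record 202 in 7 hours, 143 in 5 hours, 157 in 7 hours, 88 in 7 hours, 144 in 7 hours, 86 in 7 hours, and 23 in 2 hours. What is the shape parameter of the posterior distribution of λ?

874

Total count: 202 + 143 + 157 + 88 + 144 + 86 + 23 = 843.
Total exposure: 7 + 5 + 7 + 7 + 7 + 7 + 2 = 42 hours.
Posterior: α' = 31 + 843 = 874, β' = 12 + 42 = 54.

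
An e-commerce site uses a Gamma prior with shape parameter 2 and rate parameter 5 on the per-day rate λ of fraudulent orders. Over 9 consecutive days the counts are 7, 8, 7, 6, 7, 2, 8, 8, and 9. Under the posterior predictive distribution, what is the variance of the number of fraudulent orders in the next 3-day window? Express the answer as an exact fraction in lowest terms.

Total count: 7 + 8 + 7 + 6 + 7 + 2 + 8 + 8 + 9 = 62.
Total exposure: 9 days.
Posterior: α' = 2 + 62 = 64, β' = 5 + 9 = 14.
The posterior predictive for a window of length T is Negative Binomial with variance T·α'·(β'+T)/β'² = 3·64·17/196 = 816/49.

816/49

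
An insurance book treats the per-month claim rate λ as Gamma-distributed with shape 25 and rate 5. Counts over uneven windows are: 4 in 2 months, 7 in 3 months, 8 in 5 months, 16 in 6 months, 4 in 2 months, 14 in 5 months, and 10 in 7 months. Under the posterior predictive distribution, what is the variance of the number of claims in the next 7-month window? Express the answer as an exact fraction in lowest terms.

528/25

Total count: 4 + 7 + 8 + 16 + 4 + 14 + 10 = 63.
Total exposure: 2 + 3 + 5 + 6 + 2 + 5 + 7 = 30 months.
Posterior: α' = 25 + 63 = 88, β' = 5 + 30 = 35.
The posterior predictive for a window of length T is Negative Binomial with variance T·α'·(β'+T)/β'² = 7·88·42/1225 = 528/25.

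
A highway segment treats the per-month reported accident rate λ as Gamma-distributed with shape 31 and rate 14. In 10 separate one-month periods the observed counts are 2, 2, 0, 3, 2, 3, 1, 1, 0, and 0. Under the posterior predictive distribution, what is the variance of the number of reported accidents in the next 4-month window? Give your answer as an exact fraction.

35/4

Total count: 2 + 2 + 0 + 3 + 2 + 3 + 1 + 1 + 0 + 0 = 14.
Total exposure: 10 months.
Posterior: α' = 31 + 14 = 45, β' = 14 + 10 = 24.
The posterior predictive for a window of length T is Negative Binomial with variance T·α'·(β'+T)/β'² = 4·45·28/576 = 35/4.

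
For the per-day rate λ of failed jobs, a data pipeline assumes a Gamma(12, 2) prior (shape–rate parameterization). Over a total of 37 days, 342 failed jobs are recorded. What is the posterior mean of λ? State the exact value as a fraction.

Total count 342 over total exposure 37 days.
Posterior: α' = 12 + 342 = 354, β' = 2 + 37 = 39.
Posterior mean = α'/β' = 354/39 = 118/13.

118/13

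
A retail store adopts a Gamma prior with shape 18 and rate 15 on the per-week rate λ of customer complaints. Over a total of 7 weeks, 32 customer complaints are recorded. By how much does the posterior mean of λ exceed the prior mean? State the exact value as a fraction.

Total count 32 over total exposure 7 weeks.
Conjugate update: add total count to the shape and total exposure to the rate, giving Gamma(50, 22).
Posterior mean = 50/22 = 25/11; prior mean = 18/15 = 6/5. Difference = 25/11 − 6/5 = 59/55.

59/55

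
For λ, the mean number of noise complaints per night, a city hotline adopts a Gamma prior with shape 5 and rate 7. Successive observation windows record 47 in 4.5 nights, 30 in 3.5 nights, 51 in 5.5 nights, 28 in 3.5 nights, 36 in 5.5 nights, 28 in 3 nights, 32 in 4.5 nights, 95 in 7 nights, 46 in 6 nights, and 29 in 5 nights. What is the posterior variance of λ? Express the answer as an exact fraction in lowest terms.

427/3025

Total count: 47 + 30 + 51 + 28 + 36 + 28 + 32 + 95 + 46 + 29 = 422.
Total exposure: 4.5 + 3.5 + 5.5 + 3.5 + 5.5 + 3 + 4.5 + 7 + 6 + 5 = 48 nights.
Posterior: α' = 5 + 422 = 427, β' = 7 + 48 = 55.
Posterior variance = α'/β'² = 427/3025.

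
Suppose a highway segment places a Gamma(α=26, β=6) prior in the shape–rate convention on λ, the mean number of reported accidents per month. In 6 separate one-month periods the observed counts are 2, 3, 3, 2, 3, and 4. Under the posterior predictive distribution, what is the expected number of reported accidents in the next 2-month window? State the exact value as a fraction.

43/6

Total count: 2 + 3 + 3 + 2 + 3 + 4 = 17.
Total exposure: 6 months.
Gamma(α, β) with Poisson data over total exposure Σt gives posterior Gamma(α+Σx, β+Σt) = Gamma(43, 12).
Predictive mean over a 2-month window = T·E[λ|data] = 2·43/12 = 43/6.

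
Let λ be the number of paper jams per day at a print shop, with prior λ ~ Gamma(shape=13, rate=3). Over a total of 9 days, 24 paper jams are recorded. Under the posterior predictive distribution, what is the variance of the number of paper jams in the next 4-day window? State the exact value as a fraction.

148/9

Total count 24 over total exposure 9 days.
By Gamma–Poisson conjugacy, the posterior is Gamma(α + Σx, β + Σt) = Gamma(13 + 24, 3 + 9) = Gamma(37, 12).
The posterior predictive for a window of length T is Negative Binomial with variance T·α'·(β'+T)/β'² = 4·37·16/144 = 148/9.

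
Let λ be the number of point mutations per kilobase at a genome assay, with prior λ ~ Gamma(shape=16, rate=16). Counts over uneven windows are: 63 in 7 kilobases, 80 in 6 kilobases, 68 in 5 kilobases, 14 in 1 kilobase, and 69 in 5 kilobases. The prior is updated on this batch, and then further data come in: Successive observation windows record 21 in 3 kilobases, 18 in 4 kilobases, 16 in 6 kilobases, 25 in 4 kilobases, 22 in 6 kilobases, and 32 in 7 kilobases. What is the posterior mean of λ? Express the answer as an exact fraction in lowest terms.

Total count: 63 + 80 + 68 + 14 + 69 = 294.
Total exposure: 7 + 6 + 5 + 1 + 5 = 24 kilobases.
After the first batch: Gamma(16 + 294, 16 + 24) = Gamma(310, 40).
Total count: 21 + 18 + 16 + 25 + 22 + 32 = 134.
Total exposure: 3 + 4 + 6 + 4 + 6 + 7 = 30 kilobases.
After the second batch: Gamma(310 + 134, 40 + 30) = Gamma(444, 70).
Posterior mean = α'/β' = 444/70 = 222/35.

222/35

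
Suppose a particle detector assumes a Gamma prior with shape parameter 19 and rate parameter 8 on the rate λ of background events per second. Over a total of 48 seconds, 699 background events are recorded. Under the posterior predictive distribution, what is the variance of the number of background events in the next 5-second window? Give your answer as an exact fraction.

109495/1568

Total count 699 over total exposure 48 seconds.
The Gamma prior is conjugate for the Poisson rate, so λ | data ~ Gamma(19+699, 8+48) = Gamma(718, 56).
The posterior predictive for a window of length T is Negative Binomial with variance T·α'·(β'+T)/β'² = 5·718·61/3136 = 109495/1568.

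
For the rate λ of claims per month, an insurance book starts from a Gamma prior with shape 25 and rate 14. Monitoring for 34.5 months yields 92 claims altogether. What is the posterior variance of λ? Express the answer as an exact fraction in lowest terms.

Total count 92 over total exposure 34.5 months.
Posterior: α' = 25 + 92 = 117, β' = 14 + 34.5 = 97/2.
Posterior variance = α'/β'² = 117/(9409/4) = 468/9409.

468/9409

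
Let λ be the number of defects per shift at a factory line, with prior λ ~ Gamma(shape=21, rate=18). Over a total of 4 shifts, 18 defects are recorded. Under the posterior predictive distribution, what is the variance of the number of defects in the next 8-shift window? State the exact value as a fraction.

2340/121

Total count 18 over total exposure 4 shifts.
Posterior: α' = 21 + 18 = 39, β' = 18 + 4 = 22.
The posterior predictive for a window of length T is Negative Binomial with variance T·α'·(β'+T)/β'² = 8·39·30/484 = 2340/121.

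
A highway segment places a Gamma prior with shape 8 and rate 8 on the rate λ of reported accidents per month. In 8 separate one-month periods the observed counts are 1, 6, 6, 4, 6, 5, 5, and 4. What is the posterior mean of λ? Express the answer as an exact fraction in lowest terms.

Total count: 1 + 6 + 6 + 4 + 6 + 5 + 5 + 4 = 37.
Total exposure: 8 months.
Posterior: α' = 8 + 37 = 45, β' = 8 + 8 = 16.
Posterior mean = α'/β' = 45/16.

45/16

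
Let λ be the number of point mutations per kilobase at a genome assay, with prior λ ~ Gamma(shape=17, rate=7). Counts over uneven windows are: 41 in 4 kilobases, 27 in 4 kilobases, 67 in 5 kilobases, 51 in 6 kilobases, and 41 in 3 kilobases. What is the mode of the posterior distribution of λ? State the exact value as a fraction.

Total count: 41 + 27 + 67 + 51 + 41 = 227.
Total exposure: 4 + 4 + 5 + 6 + 3 = 22 kilobases.
The Gamma prior is conjugate for the Poisson rate, so λ | data ~ Gamma(17+227, 7+22) = Gamma(244, 29).
Posterior mode = (α'−1)/β' = 243/29.

243/29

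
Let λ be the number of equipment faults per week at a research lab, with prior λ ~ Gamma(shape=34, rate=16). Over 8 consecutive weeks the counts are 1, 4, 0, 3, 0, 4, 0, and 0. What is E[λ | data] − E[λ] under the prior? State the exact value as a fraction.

-5/24

Total count: 1 + 4 + 0 + 3 + 0 + 4 + 0 + 0 = 12.
Total exposure: 8 weeks.
Posterior: α' = 34 + 12 = 46, β' = 16 + 8 = 24.
Posterior mean = 46/24 = 23/12; prior mean = 34/16 = 17/8. Difference = 23/12 − 17/8 = -5/24.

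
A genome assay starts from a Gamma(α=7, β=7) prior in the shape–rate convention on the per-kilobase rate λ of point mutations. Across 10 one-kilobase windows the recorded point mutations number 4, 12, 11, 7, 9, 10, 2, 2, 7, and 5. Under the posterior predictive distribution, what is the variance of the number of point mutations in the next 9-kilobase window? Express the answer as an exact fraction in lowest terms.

17784/289

Total count: 4 + 12 + 11 + 7 + 9 + 10 + 2 + 2 + 7 + 5 = 69.
Total exposure: 10 kilobases.
Posterior: α' = 7 + 69 = 76, β' = 7 + 10 = 17.
The posterior predictive for a window of length T is Negative Binomial with variance T·α'·(β'+T)/β'² = 9·76·26/289 = 17784/289.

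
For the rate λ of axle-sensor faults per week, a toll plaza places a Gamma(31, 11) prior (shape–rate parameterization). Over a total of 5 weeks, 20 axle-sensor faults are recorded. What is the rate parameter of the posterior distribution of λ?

Total count 20 over total exposure 5 weeks.
By Gamma–Poisson conjugacy, the posterior is Gamma(α + Σx, β + Σt) = Gamma(31 + 20, 11 + 5) = Gamma(51, 16).

16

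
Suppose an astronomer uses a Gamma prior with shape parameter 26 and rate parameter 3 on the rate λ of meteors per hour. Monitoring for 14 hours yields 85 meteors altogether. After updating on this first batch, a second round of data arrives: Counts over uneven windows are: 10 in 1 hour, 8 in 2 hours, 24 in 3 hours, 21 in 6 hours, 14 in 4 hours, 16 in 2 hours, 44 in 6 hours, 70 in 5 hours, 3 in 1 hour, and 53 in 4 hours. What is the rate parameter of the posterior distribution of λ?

51

Total count 85 over total exposure 14 hours.
After the first batch: Gamma(26 + 85, 3 + 14) = Gamma(111, 17).
Total count: 10 + 8 + 24 + 21 + 14 + 16 + 44 + 70 + 3 + 53 = 263.
Total exposure: 1 + 2 + 3 + 6 + 4 + 2 + 6 + 5 + 1 + 4 = 34 hours.
After the second batch: Gamma(111 + 263, 17 + 34) = Gamma(374, 51).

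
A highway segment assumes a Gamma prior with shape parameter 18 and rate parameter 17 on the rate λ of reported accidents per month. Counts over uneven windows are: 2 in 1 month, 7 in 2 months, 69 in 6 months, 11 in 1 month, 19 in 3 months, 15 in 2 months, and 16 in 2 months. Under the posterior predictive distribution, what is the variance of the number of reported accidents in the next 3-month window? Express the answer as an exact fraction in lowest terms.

17427/1156

Total count: 2 + 7 + 69 + 11 + 19 + 15 + 16 = 139.
Total exposure: 1 + 2 + 6 + 1 + 3 + 2 + 2 = 17 months.
Conjugate update: add total count to the shape and total exposure to the rate, giving Gamma(157, 34).
The posterior predictive for a window of length T is Negative Binomial with variance T·α'·(β'+T)/β'² = 3·157·37/1156 = 17427/1156.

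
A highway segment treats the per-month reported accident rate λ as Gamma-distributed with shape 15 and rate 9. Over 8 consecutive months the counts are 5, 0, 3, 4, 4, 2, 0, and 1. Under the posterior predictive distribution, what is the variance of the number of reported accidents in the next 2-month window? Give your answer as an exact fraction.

76/17

Total count: 5 + 0 + 3 + 4 + 4 + 2 + 0 + 1 = 19.
Total exposure: 8 months.
By Gamma–Poisson conjugacy, the posterior is Gamma(α + Σx, β + Σt) = Gamma(15 + 19, 9 + 8) = Gamma(34, 17).
The posterior predictive for a window of length T is Negative Binomial with variance T·α'·(β'+T)/β'² = 2·34·19/289 = 76/17.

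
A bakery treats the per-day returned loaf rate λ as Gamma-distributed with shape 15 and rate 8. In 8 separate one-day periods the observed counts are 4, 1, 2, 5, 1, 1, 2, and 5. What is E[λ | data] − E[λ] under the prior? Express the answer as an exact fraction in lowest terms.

Total count: 4 + 1 + 2 + 5 + 1 + 1 + 2 + 5 = 21.
Total exposure: 8 days.
Posterior: α' = 15 + 21 = 36, β' = 8 + 8 = 16.
Posterior mean = 36/16 = 9/4; prior mean = 15/8 = 15/8. Difference = 9/4 − 15/8 = 3/8.

3/8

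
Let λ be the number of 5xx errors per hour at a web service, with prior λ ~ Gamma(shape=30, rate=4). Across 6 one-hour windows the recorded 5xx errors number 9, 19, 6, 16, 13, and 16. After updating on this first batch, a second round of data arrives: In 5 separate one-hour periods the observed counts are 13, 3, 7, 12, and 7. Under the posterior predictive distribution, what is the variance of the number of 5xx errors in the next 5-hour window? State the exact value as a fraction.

Total count: 9 + 19 + 6 + 16 + 13 + 16 = 79.
Total exposure: 6 hours.
After the first batch: Gamma(30 + 79, 4 + 6) = Gamma(109, 10).
Total count: 13 + 3 + 7 + 12 + 7 = 42.
Total exposure: 5 hours.
After the second batch: Gamma(109 + 42, 10 + 5) = Gamma(151, 15).
The posterior predictive for a window of length T is Negative Binomial with variance T·α'·(β'+T)/β'² = 5·151·20/225 = 604/9.

604/9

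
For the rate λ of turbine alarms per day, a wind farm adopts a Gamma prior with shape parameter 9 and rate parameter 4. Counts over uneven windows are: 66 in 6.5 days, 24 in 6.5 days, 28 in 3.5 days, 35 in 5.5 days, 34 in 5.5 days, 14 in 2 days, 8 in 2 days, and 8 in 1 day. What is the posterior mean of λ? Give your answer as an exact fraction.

Total count: 66 + 24 + 28 + 35 + 34 + 14 + 8 + 8 = 217.
Total exposure: 6.5 + 6.5 + 3.5 + 5.5 + 5.5 + 2 + 2 + 1 = 32.5 days.
Conjugate update: add total count to the shape and total exposure to the rate, giving Gamma(226, 73/2).
Posterior mean = α'/β' = 226/(73/2) = 452/73.

452/73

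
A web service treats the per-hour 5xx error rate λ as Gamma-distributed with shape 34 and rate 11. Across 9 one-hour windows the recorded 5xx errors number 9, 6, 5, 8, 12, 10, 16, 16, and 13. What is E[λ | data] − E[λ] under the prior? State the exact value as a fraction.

739/220

Total count: 9 + 6 + 5 + 8 + 12 + 10 + 16 + 16 + 13 = 95.
Total exposure: 9 hours.
By Gamma–Poisson conjugacy, the posterior is Gamma(α + Σx, β + Σt) = Gamma(34 + 95, 11 + 9) = Gamma(129, 20).
Posterior mean = 129/20 = 129/20; prior mean = 34/11 = 34/11. Difference = 129/20 − 34/11 = 739/220.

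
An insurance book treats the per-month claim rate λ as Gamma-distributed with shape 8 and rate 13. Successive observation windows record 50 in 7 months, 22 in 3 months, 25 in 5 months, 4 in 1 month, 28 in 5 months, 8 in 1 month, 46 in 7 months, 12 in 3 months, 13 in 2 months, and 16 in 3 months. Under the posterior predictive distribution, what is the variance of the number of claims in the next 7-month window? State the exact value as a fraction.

Total count: 50 + 22 + 25 + 4 + 28 + 8 + 46 + 12 + 13 + 16 = 224.
Total exposure: 7 + 3 + 5 + 1 + 5 + 1 + 7 + 3 + 2 + 3 = 37 months.
The Gamma prior is conjugate for the Poisson rate, so λ | data ~ Gamma(8+224, 13+37) = Gamma(232, 50).
The posterior predictive for a window of length T is Negative Binomial with variance T·α'·(β'+T)/β'² = 7·232·57/2500 = 23142/625.

23142/625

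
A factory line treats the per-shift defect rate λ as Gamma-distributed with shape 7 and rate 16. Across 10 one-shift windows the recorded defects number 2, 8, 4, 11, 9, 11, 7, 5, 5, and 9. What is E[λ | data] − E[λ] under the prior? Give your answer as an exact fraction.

41/16

Total count: 2 + 8 + 4 + 11 + 9 + 11 + 7 + 5 + 5 + 9 = 71.
Total exposure: 10 shifts.
By Gamma–Poisson conjugacy, the posterior is Gamma(α + Σx, β + Σt) = Gamma(7 + 71, 16 + 10) = Gamma(78, 26).
Posterior mean = 78/26 = 3; prior mean = 7/16 = 7/16. Difference = 3 − 7/16 = 41/16.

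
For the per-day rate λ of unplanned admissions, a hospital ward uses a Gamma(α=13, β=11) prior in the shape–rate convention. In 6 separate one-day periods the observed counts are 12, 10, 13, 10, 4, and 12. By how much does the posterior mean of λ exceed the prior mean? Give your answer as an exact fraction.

593/187

Total count: 12 + 10 + 13 + 10 + 4 + 12 = 61.
Total exposure: 6 days.
Gamma(α, β) with Poisson data over total exposure Σt gives posterior Gamma(α+Σx, β+Σt) = Gamma(74, 17).
Posterior mean = 74/17 = 74/17; prior mean = 13/11 = 13/11. Difference = 74/17 − 13/11 = 593/187.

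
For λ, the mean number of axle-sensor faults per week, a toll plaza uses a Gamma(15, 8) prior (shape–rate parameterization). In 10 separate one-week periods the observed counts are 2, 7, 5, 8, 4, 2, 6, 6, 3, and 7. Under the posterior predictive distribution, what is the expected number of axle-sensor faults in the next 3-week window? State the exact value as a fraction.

65/6

Total count: 2 + 7 + 5 + 8 + 4 + 2 + 6 + 6 + 3 + 7 = 50.
Total exposure: 10 weeks.
Conjugate update: add total count to the shape and total exposure to the rate, giving Gamma(65, 18).
Predictive mean over a 3-week window = T·E[λ|data] = 3·65/18 = 65/6.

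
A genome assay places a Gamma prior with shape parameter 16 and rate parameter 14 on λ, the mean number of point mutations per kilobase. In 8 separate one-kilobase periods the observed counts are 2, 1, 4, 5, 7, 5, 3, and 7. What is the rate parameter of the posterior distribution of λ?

Total count: 2 + 1 + 4 + 5 + 7 + 5 + 3 + 7 = 34.
Total exposure: 8 kilobases.
Conjugate update: add total count to the shape and total exposure to the rate, giving Gamma(50, 22).

22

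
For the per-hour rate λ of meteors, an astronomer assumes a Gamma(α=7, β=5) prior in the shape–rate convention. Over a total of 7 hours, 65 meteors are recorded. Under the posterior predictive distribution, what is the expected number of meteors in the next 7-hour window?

42

Total count 65 over total exposure 7 hours.
By Gamma–Poisson conjugacy, the posterior is Gamma(α + Σx, β + Σt) = Gamma(7 + 65, 5 + 7) = Gamma(72, 12).
Predictive mean over a 7-hour window = T·E[λ|data] = 7·72/12 = 42.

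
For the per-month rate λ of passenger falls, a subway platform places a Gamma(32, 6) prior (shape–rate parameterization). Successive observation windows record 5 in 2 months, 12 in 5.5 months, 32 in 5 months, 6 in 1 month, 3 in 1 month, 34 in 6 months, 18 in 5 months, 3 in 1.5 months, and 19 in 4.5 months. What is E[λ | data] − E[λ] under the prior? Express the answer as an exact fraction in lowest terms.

Total count: 5 + 12 + 32 + 6 + 3 + 34 + 18 + 3 + 19 = 132.
Total exposure: 2 + 5.5 + 5 + 1 + 1 + 6 + 5 + 1.5 + 4.5 = 31.5 months.
By Gamma–Poisson conjugacy, the posterior is Gamma(α + Σx, β + Σt) = Gamma(32 + 132, 6 + 31.5) = Gamma(164, 75/2).
Posterior mean = 164/(75/2) = 328/75; prior mean = 32/6 = 16/3. Difference = 328/75 − 16/3 = -24/25.

-24/25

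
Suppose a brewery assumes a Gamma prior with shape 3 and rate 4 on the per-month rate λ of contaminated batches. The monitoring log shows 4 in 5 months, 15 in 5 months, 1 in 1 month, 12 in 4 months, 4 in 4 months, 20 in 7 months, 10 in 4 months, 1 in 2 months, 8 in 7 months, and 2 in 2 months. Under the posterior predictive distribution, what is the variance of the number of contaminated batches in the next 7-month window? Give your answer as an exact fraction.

5824/405

Total count: 4 + 15 + 1 + 12 + 4 + 20 + 10 + 1 + 8 + 2 = 77.
Total exposure: 5 + 5 + 1 + 4 + 4 + 7 + 4 + 2 + 7 + 2 = 41 months.
Gamma(α, β) with Poisson data over total exposure Σt gives posterior Gamma(α+Σx, β+Σt) = Gamma(80, 45).
The posterior predictive for a window of length T is Negative Binomial with variance T·α'·(β'+T)/β'² = 7·80·52/2025 = 5824/405.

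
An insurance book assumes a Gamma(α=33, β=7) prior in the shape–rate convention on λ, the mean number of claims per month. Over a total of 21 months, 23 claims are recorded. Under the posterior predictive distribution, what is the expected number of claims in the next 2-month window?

4

Total count 23 over total exposure 21 months.
Conjugate update: add total count to the shape and total exposure to the rate, giving Gamma(56, 28).
Predictive mean over a 2-month window = T·E[λ|data] = 2·56/28 = 4.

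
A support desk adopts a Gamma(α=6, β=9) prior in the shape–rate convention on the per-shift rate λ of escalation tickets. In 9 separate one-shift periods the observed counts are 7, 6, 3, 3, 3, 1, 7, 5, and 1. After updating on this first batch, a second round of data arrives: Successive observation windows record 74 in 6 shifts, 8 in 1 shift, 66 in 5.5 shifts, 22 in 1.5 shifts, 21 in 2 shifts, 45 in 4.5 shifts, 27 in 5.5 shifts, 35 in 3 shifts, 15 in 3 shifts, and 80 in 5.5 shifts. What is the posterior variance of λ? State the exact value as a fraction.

Total count: 7 + 6 + 3 + 3 + 3 + 1 + 7 + 5 + 1 = 36.
Total exposure: 9 shifts.
After the first batch: Gamma(6 + 36, 9 + 9) = Gamma(42, 18).
Total count: 74 + 8 + 66 + 22 + 21 + 45 + 27 + 35 + 15 + 80 = 393.
Total exposure: 6 + 1 + 5.5 + 1.5 + 2 + 4.5 + 5.5 + 3 + 3 + 5.5 = 37.5 shifts.
After the second batch: Gamma(42 + 393, 18 + 37.5) = Gamma(435, 111/2).
Posterior variance = α'/β'² = 435/(12321/4) = 580/4107.

580/4107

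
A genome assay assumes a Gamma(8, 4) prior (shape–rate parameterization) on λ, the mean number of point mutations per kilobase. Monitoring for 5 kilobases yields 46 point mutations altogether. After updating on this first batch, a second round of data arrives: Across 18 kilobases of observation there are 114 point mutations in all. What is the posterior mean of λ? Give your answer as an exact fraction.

56/9

Total count 46 over total exposure 5 kilobases.
After the first batch: Gamma(8 + 46, 4 + 5) = Gamma(54, 9).
Total count 114 over total exposure 18 kilobases.
After the second batch: Gamma(54 + 114, 9 + 18) = Gamma(168, 27).
Posterior mean = α'/β' = 168/27 = 56/9.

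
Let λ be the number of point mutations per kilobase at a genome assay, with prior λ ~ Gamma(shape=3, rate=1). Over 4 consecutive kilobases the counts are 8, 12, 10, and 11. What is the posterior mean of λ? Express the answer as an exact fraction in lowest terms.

44/5

Total count: 8 + 12 + 10 + 11 = 41.
Total exposure: 4 kilobases.
By Gamma–Poisson conjugacy, the posterior is Gamma(α + Σx, β + Σt) = Gamma(3 + 41, 1 + 4) = Gamma(44, 5).
Posterior mean = α'/β' = 44/5.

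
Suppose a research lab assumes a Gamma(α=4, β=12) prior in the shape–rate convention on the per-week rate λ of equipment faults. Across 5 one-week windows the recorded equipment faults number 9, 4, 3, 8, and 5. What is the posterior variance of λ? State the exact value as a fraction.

Total count: 9 + 4 + 3 + 8 + 5 = 29.
Total exposure: 5 weeks.
The Gamma prior is conjugate for the Poisson rate, so λ | data ~ Gamma(4+29, 12+5) = Gamma(33, 17).
Posterior variance = α'/β'² = 33/289.

33/289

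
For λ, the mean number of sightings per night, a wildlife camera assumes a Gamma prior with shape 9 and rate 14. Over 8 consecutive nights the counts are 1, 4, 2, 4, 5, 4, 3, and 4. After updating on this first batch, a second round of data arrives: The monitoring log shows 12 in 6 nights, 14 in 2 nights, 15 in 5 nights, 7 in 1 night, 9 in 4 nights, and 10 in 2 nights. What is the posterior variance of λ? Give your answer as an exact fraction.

103/1764

Total count: 1 + 4 + 2 + 4 + 5 + 4 + 3 + 4 = 27.
Total exposure: 8 nights.
After the first batch: Gamma(9 + 27, 14 + 8) = Gamma(36, 22).
Total count: 12 + 14 + 15 + 7 + 9 + 10 = 67.
Total exposure: 6 + 2 + 5 + 1 + 4 + 2 = 20 nights.
After the second batch: Gamma(36 + 67, 22 + 20) = Gamma(103, 42).
Posterior variance = α'/β'² = 103/1764.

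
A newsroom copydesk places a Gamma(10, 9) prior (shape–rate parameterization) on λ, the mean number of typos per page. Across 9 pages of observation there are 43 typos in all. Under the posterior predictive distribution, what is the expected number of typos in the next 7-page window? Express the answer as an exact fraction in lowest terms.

371/18

Total count 43 over total exposure 9 pages.
Posterior: α' = 10 + 43 = 53, β' = 9 + 9 = 18.
Predictive mean over a 7-page window = T·E[λ|data] = 7·53/18 = 371/18.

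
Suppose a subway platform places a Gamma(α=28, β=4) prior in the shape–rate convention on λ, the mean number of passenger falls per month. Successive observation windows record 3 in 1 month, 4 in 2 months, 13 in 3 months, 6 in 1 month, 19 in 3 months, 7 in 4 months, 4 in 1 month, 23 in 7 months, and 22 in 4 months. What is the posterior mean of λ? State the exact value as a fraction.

Total count: 3 + 4 + 13 + 6 + 19 + 7 + 4 + 23 + 22 = 101.
Total exposure: 1 + 2 + 3 + 1 + 3 + 4 + 1 + 7 + 4 = 26 months.
Gamma(α, β) with Poisson data over total exposure Σt gives posterior Gamma(α+Σx, β+Σt) = Gamma(129, 30).
Posterior mean = α'/β' = 129/30 = 43/10.

43/10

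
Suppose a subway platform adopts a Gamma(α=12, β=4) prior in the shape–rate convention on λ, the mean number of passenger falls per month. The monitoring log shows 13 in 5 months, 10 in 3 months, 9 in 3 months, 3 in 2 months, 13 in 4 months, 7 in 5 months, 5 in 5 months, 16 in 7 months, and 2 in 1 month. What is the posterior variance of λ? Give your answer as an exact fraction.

10/169

Total count: 13 + 10 + 9 + 3 + 13 + 7 + 5 + 16 + 2 = 78.
Total exposure: 5 + 3 + 3 + 2 + 4 + 5 + 5 + 7 + 1 = 35 months.
Gamma(α, β) with Poisson data over total exposure Σt gives posterior Gamma(α+Σx, β+Σt) = Gamma(90, 39).
Posterior variance = α'/β'² = 90/1521 = 10/169.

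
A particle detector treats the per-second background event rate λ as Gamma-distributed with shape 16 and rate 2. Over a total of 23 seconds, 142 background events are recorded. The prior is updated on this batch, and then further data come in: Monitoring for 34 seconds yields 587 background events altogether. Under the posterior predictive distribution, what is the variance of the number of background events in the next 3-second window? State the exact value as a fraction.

138570/3481

Total count 142 over total exposure 23 seconds.
After the first batch: Gamma(16 + 142, 2 + 23) = Gamma(158, 25).
Total count 587 over total exposure 34 seconds.
After the second batch: Gamma(158 + 587, 25 + 34) = Gamma(745, 59).
The posterior predictive for a window of length T is Negative Binomial with variance T·α'·(β'+T)/β'² = 3·745·62/3481 = 138570/3481.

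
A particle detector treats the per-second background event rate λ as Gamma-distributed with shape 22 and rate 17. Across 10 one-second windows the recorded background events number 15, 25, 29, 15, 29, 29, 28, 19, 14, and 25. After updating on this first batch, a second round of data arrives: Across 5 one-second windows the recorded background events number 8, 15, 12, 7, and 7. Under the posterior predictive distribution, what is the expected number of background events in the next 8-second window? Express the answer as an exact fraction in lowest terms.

299/4

Total count: 15 + 25 + 29 + 15 + 29 + 29 + 28 + 19 + 14 + 25 = 228.
Total exposure: 10 seconds.
After the first batch: Gamma(22 + 228, 17 + 10) = Gamma(250, 27).
Total count: 8 + 15 + 12 + 7 + 7 = 49.
Total exposure: 5 seconds.
After the second batch: Gamma(250 + 49, 27 + 5) = Gamma(299, 32).
Predictive mean over an 8-second window = T·E[λ|data] = 8·299/32 = 299/4.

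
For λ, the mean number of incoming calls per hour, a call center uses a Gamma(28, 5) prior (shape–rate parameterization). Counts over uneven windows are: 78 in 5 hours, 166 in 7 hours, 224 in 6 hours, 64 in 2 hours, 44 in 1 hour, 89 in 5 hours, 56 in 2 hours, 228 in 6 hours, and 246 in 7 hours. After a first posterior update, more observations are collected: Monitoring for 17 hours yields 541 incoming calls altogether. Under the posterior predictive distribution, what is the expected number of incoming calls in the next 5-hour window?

Total count: 78 + 166 + 224 + 64 + 44 + 89 + 56 + 228 + 246 = 1195.
Total exposure: 5 + 7 + 6 + 2 + 1 + 5 + 2 + 6 + 7 = 41 hours.
After the first batch: Gamma(28 + 1195, 5 + 41) = Gamma(1223, 46).
Total count 541 over total exposure 17 hours.
After the second batch: Gamma(1223 + 541, 46 + 17) = Gamma(1764, 63).
Predictive mean over a 5-hour window = T·E[λ|data] = 5·1764/63 = 140.

140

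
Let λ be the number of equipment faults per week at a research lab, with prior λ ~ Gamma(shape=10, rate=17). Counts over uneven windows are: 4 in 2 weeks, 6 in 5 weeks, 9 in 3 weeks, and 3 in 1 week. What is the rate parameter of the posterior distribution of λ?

Total count: 4 + 6 + 9 + 3 = 22.
Total exposure: 2 + 5 + 3 + 1 = 11 weeks.
Posterior: α' = 10 + 22 = 32, β' = 17 + 11 = 28.

28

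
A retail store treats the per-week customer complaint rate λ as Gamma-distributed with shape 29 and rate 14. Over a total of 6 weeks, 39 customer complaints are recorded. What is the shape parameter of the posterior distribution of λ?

68

Total count 39 over total exposure 6 weeks.
By Gamma–Poisson conjugacy, the posterior is Gamma(α + Σx, β + Σt) = Gamma(29 + 39, 14 + 6) = Gamma(68, 20).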